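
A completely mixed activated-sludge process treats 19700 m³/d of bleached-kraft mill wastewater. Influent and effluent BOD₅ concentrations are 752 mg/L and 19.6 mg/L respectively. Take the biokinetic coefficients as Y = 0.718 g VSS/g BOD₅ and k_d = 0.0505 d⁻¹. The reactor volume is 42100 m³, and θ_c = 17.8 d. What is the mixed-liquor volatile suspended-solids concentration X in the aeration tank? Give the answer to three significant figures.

Solving the biomass balance for X: X = Y Q (S₀−S) θ_c / [V (1+k_d θ_c)] = 0.718 × 19700 × (752 − 19.6) × 17.8 / [42100 × (1 + 0.0505 × 17.8)] = 2307 mg/L.

X ≈ 2310 mg/L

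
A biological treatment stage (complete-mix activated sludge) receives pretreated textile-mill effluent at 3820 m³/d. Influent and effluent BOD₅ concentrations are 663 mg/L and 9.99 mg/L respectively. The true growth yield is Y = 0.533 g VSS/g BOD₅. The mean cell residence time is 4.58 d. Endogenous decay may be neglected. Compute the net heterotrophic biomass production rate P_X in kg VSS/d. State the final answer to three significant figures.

No decay correction is needed, so Y_obs = Y = 0.533.
Mass of BOD₅ removed per day: Q(S₀ − S) = 3820 × 653.0 g/m³ = 2494 kg/d.
Biomass produced: P_X = Y_obs·Q·ΔS = 0.5330 × 2494 ≈ 1330 kg VSS/d.

P_X ≈ 1330 kg VSS/d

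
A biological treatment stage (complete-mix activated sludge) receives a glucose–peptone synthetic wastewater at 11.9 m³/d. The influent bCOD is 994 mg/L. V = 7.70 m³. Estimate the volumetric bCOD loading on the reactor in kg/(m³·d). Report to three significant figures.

Volumetric loading L_v = Q·S₀ / V = 11.9 × 994 g/m³ / 7.700 m³ = 1536 g/(m³·d) = 1.536 kg bCOD/(m³·d).

L_v ≈ 1.54 kg bCOD/(m³·d)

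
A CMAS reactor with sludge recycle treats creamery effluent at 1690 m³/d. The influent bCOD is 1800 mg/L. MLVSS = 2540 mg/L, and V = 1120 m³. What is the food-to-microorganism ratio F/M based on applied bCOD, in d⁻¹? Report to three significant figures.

F/M ≈ 1.07 d⁻¹

F/M = applied load / biomass = Q·S₀/(V·X) = 1690 × 1800 / (1120 × 2540) = 1.069 d⁻¹.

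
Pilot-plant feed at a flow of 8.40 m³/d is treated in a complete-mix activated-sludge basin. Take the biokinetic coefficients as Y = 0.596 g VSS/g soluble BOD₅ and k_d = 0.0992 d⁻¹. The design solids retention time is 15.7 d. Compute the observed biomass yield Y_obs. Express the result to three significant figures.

Y_obs ≈ 0.233 g VSS/g soluble BOD₅

The observed yield is Y_obs = Y/(1 + k_d·θ_c) = 0.596 / (1 + 0.0992 × 15.7) = 0.596 / 2.557 = 0.2330 g VSS per g soluble BOD₅ removed.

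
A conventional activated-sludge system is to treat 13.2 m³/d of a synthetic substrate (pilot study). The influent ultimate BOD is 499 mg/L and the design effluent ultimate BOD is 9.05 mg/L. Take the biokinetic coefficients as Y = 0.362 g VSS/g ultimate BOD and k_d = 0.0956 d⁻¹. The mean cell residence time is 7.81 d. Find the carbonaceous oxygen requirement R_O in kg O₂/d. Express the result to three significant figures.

Correct the yield for decay: Y_obs = Y/(1 + k_d θ_c) = 0.362 / (1 + 0.0956 × 7.81) = 0.362 / 1.747 = 0.2073.
Substrate removed = Q·(S₀ − S) = 13.2 m³/d × (499 − 9.05) g/m³ = 6.47×10^3 g/d = 6.467 kg/d.
Biomass synthesised: P_X = Y_obs × 6.467 = 1.340 kg VSS/d.
R_O = Q·(S₀ − S) − 1.42·P_X = 6.467 − 1.42 × 1.340 = 4.564 kg O₂/d.

R_O ≈ 4.56 kg O₂/d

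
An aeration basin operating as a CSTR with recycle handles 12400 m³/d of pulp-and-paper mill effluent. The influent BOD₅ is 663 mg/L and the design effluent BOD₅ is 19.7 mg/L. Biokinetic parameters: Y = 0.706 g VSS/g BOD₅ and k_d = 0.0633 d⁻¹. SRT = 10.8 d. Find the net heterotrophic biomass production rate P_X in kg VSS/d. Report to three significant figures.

P_X ≈ 3340 kg VSS/d

Correct the yield for decay: Y_obs = Y/(1 + k_d θ_c) = 0.706 / (1 + 0.0633 × 10.8) = 0.706 / 1.684 = 0.4193.
Q·(S₀ − S) = 12400 × (663 − 19.7) × 10⁻³ = 7977 kg/d removed.
So the net sludge growth is P_X = 0.4193 × 7977 = 3345 kg VSS/d.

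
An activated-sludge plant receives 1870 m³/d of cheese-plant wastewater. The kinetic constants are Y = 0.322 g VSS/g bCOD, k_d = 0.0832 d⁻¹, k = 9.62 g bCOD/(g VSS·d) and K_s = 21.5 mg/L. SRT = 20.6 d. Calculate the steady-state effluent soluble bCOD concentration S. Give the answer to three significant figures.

S ≈ 0.955 mg/L

Effluent substrate depends only on kinetics and SRT: S = K_s(1 + k_d θ_c) / [θ_c(Yk − k_d) − 1] = 21.5 × (1 + 0.0832 × 20.6) / [20.6 × (0.322 × 9.62 − 0.0832) − 1] = 58.35 / 61.10 = 0.9550 mg/L.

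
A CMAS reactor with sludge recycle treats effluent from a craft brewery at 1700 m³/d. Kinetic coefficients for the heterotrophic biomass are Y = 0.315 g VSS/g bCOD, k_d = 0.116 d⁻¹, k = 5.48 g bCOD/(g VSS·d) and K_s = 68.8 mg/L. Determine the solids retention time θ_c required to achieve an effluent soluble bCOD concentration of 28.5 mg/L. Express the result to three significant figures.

θ_c ≈ 2.57 d

At the target effluent, Y k S/(K_s+S) = 0.315×5.48×28.5/97.30 = 0.5056 d⁻¹.
Then 1/θ_c = μ − k_d = 0.5056 − 0.116 = 0.3896 d⁻¹, giving θ_c = 2.567 d.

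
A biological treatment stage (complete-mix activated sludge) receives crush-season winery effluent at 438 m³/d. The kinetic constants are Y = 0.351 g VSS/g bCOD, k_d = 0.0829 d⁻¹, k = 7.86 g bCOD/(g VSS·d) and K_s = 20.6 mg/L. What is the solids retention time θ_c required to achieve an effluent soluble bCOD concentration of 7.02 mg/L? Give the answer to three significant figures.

From 1/θ_c = Y·k·S/(K_s + S) − k_d: Y·k·S/(K_s+S) = 0.351 × 7.86 × 7.02 / (20.6 + 7.02) = 0.7012 d⁻¹.
θ_c = 1/(μ − k_d) = 1/(0.7012 − 0.0829) = 1/0.6183 = 1.617 d.

θ_c ≈ 1.62 d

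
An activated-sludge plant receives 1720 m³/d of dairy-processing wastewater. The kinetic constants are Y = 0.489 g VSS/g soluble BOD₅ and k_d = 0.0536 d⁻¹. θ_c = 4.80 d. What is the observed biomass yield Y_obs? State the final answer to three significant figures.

Y_obs ≈ 0.389 g VSS/g soluble BOD₅

The observed yield is Y_obs = Y/(1 + k_d·θ_c) = 0.489 / (1 + 0.0536 × 4.80) = 0.489 / 1.257 = 0.3889 g VSS per g soluble BOD₅ removed.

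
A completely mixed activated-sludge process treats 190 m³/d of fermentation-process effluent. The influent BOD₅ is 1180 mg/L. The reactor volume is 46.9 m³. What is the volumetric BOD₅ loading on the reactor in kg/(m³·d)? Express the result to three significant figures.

L_v = Q S₀ / V = 190 × 1180 × 10⁻³ / 46.90 = 4.780 kg/(m³·d).

L_v ≈ 4.78 kg BOD₅/(m³·d)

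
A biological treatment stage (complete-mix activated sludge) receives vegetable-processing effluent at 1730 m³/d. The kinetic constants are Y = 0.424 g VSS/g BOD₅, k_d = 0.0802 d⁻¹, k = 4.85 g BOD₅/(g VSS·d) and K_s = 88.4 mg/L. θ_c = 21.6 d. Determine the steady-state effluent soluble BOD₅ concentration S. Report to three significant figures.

S ≈ 5.79 mg/L

Effluent substrate depends only on kinetics and SRT: S = K_s(1 + k_d θ_c) / [θ_c(Yk − k_d) − 1] = 88.4 × (1 + 0.0802 × 21.6) / [21.6 × (0.424 × 4.85 − 0.0802) − 1] = 241.5 / 41.69 = 5.794 mg/L.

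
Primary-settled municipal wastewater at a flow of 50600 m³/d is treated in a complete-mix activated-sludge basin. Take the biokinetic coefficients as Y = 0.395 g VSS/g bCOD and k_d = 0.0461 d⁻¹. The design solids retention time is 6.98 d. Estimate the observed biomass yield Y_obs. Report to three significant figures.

Y_obs ≈ 0.299 g VSS/g bCOD

The observed yield is Y_obs = Y/(1 + k_d·θ_c) = 0.395 / (1 + 0.0461 × 6.98) = 0.395 / 1.322 = 0.2988 g VSS per g bCOD removed.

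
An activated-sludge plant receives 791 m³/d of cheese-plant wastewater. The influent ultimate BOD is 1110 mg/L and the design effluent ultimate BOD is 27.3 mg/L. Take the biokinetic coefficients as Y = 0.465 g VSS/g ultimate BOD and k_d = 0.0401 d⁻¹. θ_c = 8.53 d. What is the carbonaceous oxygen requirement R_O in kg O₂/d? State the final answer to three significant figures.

Observed yield with endogenous decay: Y_obs = Y / (1 + k_d·θ_c) = 0.465 / (1 + 0.0401 × 8.53) = 0.465 / 1.342 = 0.3465 g VSS/g ultimate BOD.
Substrate removed = Q·(S₀ − S) = 791 m³/d × (1110 − 27.3) g/m³ = 8.56×10^5 g/d = 856.4 kg/d.
P_X = Y_obs·Q·(S₀ − S) = 0.3465 × 856.4 = 296.7 kg VSS/d.
R_O = Q·(S₀ − S) − 1.42·P_X = 856.4 − 1.42 × 296.7 = 435.1 kg O₂/d.

R_O ≈ 435 kg O₂/d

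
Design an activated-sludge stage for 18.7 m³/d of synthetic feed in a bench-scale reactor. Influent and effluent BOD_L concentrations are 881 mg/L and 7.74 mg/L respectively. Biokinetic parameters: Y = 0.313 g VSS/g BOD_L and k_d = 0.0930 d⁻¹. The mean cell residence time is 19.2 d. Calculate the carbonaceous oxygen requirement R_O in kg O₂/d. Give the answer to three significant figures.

Observed yield with endogenous decay: Y_obs = Y / (1 + k_d·θ_c) = 0.313 / (1 + 0.0930 × 19.2) = 0.313 / 2.786 = 0.1124 g VSS/g BOD_L.
Substrate removed = Q·(S₀ − S) = 18.7 m³/d × (881 − 7.74) g/m³ = 1.63×10^4 g/d = 16.33 kg/d.
Net sludge production P_X = 0.1124 × 16.33 = 1.835 kg VSS/d.
R_O = Q·ΔS − 1.42 P_X = 16.33 − 2.606 = 13.72 kg O₂/d.

R_O ≈ 13.7 kg O₂/d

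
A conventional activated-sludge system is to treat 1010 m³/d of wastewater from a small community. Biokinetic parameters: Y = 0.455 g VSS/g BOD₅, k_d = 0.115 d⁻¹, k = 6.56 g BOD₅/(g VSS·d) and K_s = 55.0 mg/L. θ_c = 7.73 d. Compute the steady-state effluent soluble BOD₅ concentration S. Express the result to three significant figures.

S ≈ 4.90 mg/L

Effluent substrate depends only on kinetics and SRT: S = K_s(1 + k_d θ_c) / [θ_c(Yk − k_d) − 1] = 55.0 × (1 + 0.115 × 7.73) / [7.73 × (0.455 × 6.56 − 0.115) − 1] = 103.9 / 21.18 = 4.904 mg/L.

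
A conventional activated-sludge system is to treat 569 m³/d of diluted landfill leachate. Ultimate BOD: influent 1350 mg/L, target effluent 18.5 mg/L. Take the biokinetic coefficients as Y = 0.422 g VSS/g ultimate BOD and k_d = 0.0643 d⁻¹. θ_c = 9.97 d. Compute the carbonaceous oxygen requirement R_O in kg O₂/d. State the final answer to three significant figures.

R_O ≈ 481 kg O₂/d

Observed yield with endogenous decay: Y_obs = Y / (1 + k_d·θ_c) = 0.422 / (1 + 0.0643 × 9.97) = 0.422 / 1.641 = 0.2571 g VSS/g ultimate BOD.
ΔS = 1350 − 18.5 = 1332 mg/L, so the substrate removal rate is 569 × 1332/1000 = 757.6 kg ultimate BOD/d.
Biomass synthesised: P_X = Y_obs × 757.6 = 194.8 kg VSS/d.
R_O = Q·ΔS − 1.42 P_X = 757.6 − 276.6 = 481.0 kg O₂/d.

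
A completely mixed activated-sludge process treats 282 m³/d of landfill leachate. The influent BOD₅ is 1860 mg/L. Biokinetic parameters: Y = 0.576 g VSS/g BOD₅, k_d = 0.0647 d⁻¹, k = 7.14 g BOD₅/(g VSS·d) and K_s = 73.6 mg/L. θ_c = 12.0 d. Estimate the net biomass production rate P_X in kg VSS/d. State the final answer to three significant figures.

For a completely mixed reactor with recycle the Lawrence–McCarty relation gives S = K_s·(1 + k_d·θ_c) / [θ_c·(Y·k − k_d) − 1] = 73.6 × (1 + 0.0647 × 12.0) / [12.0 × (0.576 × 7.14 − 0.0647) − 1] = 130.7 / 47.58 = 2.748 mg/L.
The observed yield is Y_obs = Y/(1 + k_d·θ_c) = 0.576 / (1 + 0.0647 × 12.0) = 0.576 / 1.776 = 0.3243 g VSS per g BOD₅ removed.
Mass of BOD₅ removed per day: Q(S₀ − S) = 282 × 1857 g/m³ = 523.7 kg/d.
Net biomass production P_X = Y_obs × Q·(S₀ − S) = 0.3243 × 523.7 = 169.8 kg VSS/d.

P_X ≈ 170 kg VSS/d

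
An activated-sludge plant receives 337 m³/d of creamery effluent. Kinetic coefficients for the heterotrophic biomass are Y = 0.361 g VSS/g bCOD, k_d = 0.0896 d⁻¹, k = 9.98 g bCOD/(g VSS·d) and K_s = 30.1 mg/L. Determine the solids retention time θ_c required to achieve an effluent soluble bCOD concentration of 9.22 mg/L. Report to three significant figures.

θ_c ≈ 1.32 d

From 1/θ_c = Y·k·S/(K_s + S) − k_d: Y·k·S/(K_s+S) = 0.361 × 9.98 × 9.22 / (30.1 + 9.22) = 0.8448 d⁻¹.
1/θ_c = 0.8448 − 0.0896 = 0.7552 d⁻¹, so θ_c = 1.324 d.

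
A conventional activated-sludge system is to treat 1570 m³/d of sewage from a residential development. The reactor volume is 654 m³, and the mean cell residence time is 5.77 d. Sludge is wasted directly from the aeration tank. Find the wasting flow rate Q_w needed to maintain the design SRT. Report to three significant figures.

Q_w ≈ 113 m³/d

Wasting from the aeration tank: Q_w = V / θ_c = 654.0 / 5.77 = 113.3 m³/d.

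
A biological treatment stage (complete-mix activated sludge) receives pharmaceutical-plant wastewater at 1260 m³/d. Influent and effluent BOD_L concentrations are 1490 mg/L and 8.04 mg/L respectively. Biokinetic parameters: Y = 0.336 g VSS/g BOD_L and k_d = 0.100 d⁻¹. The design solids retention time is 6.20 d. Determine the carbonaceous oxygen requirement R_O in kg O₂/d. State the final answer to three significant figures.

The observed yield is Y_obs = Y/(1 + k_d·θ_c) = 0.336 / (1 + 0.100 × 6.20) = 0.336 / 1.620 = 0.2074 g VSS per g BOD_L removed.
ΔS = 1490 − 8.04 = 1482 mg/L, so the substrate removal rate is 1260 × 1482/1000 = 1867 kg BOD_L/d.
Biomass synthesised: P_X = Y_obs × 1867 = 387.3 kg VSS/d.
R_O = Q·ΔS − 1.42 P_X = 1867 − 549.9 = 1317 kg O₂/d.

R_O ≈ 1320 kg O₂/d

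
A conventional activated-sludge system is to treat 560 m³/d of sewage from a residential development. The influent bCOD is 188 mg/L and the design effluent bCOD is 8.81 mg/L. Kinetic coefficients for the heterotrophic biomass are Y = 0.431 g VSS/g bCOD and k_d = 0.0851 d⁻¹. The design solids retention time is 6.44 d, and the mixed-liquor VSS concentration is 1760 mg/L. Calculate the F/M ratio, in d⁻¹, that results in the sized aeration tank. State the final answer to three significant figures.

F/M ≈ 0.585 d⁻¹

Steady-state biomass mass balance: V·X·(1 + k_d·θ_c) = Y·Q·(S₀ − S)·θ_c, so V = 0.431 × 560 × (188 − 8.81) × 6.44 / [1760 × (1 + 0.0851 × 6.44)] = 2.79×10^5 / 2725 = 102.2 m³.
F/M = Q·S₀ / (V·X) = 560 × 188 / (102.2 × 1760) = 0.5851 g bCOD·(g VSS·d)⁻¹.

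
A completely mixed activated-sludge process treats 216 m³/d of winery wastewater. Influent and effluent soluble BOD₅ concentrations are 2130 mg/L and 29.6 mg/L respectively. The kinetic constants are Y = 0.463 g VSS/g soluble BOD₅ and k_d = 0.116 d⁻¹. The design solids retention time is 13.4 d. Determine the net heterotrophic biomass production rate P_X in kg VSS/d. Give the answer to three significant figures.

P_X ≈ 82.2 kg VSS/d

The observed yield is Y_obs = Y/(1 + k_d·θ_c) = 0.463 / (1 + 0.116 × 13.4) = 0.463 / 2.554 = 0.1813 g VSS per g soluble BOD₅ removed.
ΔS = 2130 − 29.6 = 2100 mg/L, so the substrate removal rate is 216 × 2100/1000 = 453.7 kg soluble BOD₅/d.
P_X = Y_obs · Q(S₀ − S) = 0.1813 × 453.7 = 82.23 kg VSS/d.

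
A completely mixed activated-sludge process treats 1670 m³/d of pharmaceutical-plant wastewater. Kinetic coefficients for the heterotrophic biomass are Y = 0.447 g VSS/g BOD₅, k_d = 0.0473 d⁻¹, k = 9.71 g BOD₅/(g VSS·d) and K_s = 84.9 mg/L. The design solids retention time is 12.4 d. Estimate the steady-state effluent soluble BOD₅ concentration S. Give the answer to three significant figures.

For a completely mixed reactor with recycle the Lawrence–McCarty relation gives S = K_s·(1 + k_d·θ_c) / [θ_c·(Y·k − k_d) − 1] = 84.9 × (1 + 0.0473 × 12.4) / [12.4 × (0.447 × 9.71 − 0.0473) − 1] = 134.7 / 52.23 = 2.579 mg/L.

S ≈ 2.58 mg/L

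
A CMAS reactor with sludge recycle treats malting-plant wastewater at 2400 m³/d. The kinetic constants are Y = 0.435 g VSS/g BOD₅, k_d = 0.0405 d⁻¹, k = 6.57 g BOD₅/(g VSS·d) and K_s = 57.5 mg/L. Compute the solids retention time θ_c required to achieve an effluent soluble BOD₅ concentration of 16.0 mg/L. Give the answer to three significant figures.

θ_c ≈ 1.72 d

Specific growth rate at S = 16.0 mg/L: μ = YkS/(K_s+S) = 0.435·6.57·16.0/(57.5+16.0) = 0.6221 d⁻¹.
1/θ_c = 0.6221 − 0.0405 = 0.5816 d⁻¹, so θ_c = 1.719 d.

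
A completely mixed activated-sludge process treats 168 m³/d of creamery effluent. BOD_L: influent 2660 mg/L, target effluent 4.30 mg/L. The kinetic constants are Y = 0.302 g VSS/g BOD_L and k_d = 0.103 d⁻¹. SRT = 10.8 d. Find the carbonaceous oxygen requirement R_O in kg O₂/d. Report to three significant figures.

The observed yield is Y_obs = Y/(1 + k_d·θ_c) = 0.302 / (1 + 0.103 × 10.8) = 0.302 / 2.112 = 0.1430 g VSS per g BOD_L removed.
Substrate removed = Q·(S₀ − S) = 168 m³/d × (2660 − 4.30) g/m³ = 4.46×10^5 g/d = 446.2 kg/d.
Net sludge production P_X = 0.1430 × 446.2 = 63.79 kg VSS/d.
R_O = Q·ΔS − 1.42 P_X = 446.2 − 90.57 = 355.6 kg O₂/d.

R_O ≈ 356 kg O₂/d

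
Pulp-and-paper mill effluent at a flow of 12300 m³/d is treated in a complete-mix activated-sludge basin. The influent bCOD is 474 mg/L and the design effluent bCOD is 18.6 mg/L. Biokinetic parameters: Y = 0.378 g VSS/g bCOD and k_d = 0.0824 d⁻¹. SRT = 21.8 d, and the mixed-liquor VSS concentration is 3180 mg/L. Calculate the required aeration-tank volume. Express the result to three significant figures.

V ≈ 5190 m³

Rearranging the biomass balance for a CMAS with decay, V = Y·Q·ΔS·θ_c / [X·(1+k_d θ_c)] = 0.378 × 12300 × (474 − 18.6) × 21.8 / [3180 × (1 + 0.0824 × 21.8)] = 4.62×10^7 / 8892 = 5191 m³.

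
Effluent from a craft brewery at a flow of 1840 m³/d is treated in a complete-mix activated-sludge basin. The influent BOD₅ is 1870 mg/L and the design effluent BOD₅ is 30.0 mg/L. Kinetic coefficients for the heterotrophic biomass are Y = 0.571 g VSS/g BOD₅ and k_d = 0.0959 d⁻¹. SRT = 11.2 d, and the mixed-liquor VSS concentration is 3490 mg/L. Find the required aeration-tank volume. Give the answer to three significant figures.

From the SRT design equation V = Y Q (S₀−S) θ_c / [X (1 + k_d θ_c)] = 0.571 × 1840 × (1870 − 30.0) × 11.2 / [3490 × (1 + 0.0959 × 11.2)] = 2.17×10^7 / 7239 = 2991 m³.

V ≈ 2990 m³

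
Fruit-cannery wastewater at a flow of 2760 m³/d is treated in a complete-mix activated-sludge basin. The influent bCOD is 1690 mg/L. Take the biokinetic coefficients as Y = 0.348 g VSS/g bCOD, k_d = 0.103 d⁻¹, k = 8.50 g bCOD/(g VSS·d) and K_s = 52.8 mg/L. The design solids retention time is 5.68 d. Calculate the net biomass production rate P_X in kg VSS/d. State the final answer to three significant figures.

From the Monod/SRT balance for a CMAS, S = K_s·(1+k_d θ_c)/[θ_c·(Y k − k_d) − 1] = 52.8 × (1 + 0.103 × 5.68) / [5.68 × (0.348 × 8.50 − 0.103) − 1] = 83.69 / 15.22 = 5.500 mg/L.
Y_obs = Y / (1 + k_d θ_c) = 0.348 / (1 + 0.103 × 5.68) = 0.348 / 1.585 = 0.2196.
ΔS = 1690 − 5.50 = 1684 mg/L, so the substrate removal rate is 2760 × 1684/1000 = 4649 kg bCOD/d.
P_X = Y_obs · Q(S₀ − S) = 0.2196 × 4649 = 1021 kg VSS/d.

P_X ≈ 1020 kg VSS/d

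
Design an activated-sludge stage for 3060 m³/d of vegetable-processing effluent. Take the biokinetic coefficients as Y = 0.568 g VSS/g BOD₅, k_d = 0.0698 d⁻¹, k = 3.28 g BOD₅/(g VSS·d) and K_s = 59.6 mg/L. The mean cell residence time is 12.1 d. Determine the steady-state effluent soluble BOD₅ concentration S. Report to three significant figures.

S ≈ 5.31 mg/L

From the Monod/SRT balance for a CMAS, S = K_s·(1+k_d θ_c)/[θ_c·(Y k − k_d) − 1] = 59.6 × (1 + 0.0698 × 12.1) / [12.1 × (0.568 × 3.28 − 0.0698) − 1] = 109.9 / 20.70 = 5.311 mg/L.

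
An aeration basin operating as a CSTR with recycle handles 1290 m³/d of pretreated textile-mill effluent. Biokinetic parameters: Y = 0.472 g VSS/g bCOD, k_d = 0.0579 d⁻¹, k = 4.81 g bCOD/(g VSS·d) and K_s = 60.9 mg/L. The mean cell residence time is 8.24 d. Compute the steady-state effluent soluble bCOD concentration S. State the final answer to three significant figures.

S ≈ 5.22 mg/L

For a completely mixed reactor with recycle the Lawrence–McCarty relation gives S = K_s·(1 + k_d·θ_c) / [θ_c·(Y·k − k_d) − 1] = 60.9 × (1 + 0.0579 × 8.24) / [8.24 × (0.472 × 4.81 − 0.0579) − 1] = 89.96 / 17.23 = 5.221 mg/L.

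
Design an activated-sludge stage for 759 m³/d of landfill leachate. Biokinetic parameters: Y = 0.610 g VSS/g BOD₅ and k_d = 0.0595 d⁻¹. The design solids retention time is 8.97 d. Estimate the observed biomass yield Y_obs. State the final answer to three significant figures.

Y_obs ≈ 0.398 g VSS/g BOD₅

Y_obs = Y / (1 + k_d θ_c) = 0.610 / (1 + 0.0595 × 8.97) = 0.610 / 1.534 = 0.3977.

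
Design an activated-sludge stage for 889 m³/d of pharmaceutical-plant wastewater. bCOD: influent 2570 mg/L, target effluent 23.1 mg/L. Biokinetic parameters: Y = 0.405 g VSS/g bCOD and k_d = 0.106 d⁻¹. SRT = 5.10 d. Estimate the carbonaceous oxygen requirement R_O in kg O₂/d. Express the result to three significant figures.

Y_obs = Y / (1 + k_d θ_c) = 0.405 / (1 + 0.106 × 5.10) = 0.405 / 1.541 = 0.2629.
Q·(S₀ − S) = 889 × (2570 − 23.1) × 10⁻³ = 2264 kg/d removed.
Biomass synthesised: P_X = Y_obs × 2264 = 595.2 kg VSS/d.
R_O = Q·(S₀ − S) − 1.42·P_X = 2264 − 1.42 × 595.2 = 1419 kg O₂/d.

R_O ≈ 1420 kg O₂/d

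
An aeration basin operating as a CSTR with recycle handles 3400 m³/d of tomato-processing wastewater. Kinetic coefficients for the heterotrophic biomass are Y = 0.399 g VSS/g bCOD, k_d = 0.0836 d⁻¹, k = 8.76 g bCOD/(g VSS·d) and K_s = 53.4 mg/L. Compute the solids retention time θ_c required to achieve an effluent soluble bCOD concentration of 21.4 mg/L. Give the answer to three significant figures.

θ_c ≈ 1.09 d

Specific growth rate at S = 21.4 mg/L: μ = YkS/(K_s+S) = 0.399·8.76·21.4/(53.4+21.4) = 1.0000 d⁻¹.
θ_c = 1/(μ − k_d) = 1/(1.0000 − 0.0836) = 1/0.9164 = 1.091 d.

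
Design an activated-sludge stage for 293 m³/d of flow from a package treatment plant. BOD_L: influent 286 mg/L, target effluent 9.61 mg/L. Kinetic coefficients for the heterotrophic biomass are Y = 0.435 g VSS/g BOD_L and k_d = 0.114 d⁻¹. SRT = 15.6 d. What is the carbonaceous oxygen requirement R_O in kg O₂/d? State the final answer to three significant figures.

R_O ≈ 63.0 kg O₂/d

The observed yield is Y_obs = Y/(1 + k_d·θ_c) = 0.435 / (1 + 0.114 × 15.6) = 0.435 / 2.778 = 0.1566 g VSS per g BOD_L removed.
Mass of BOD_L removed per day: Q(S₀ − S) = 293 × 276.4 g/m³ = 80.98 kg/d.
P_X = Y_obs·Q·(S₀ − S) = 0.1566 × 80.98 = 12.68 kg VSS/d.
R_O = Q·ΔS − 1.42 P_X = 80.98 − 18.00 = 62.98 kg O₂/d.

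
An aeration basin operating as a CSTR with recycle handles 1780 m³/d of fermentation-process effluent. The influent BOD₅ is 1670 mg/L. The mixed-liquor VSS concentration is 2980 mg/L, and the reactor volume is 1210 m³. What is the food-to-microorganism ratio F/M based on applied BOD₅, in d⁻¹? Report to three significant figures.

F/M = Q·S₀ / (V·X) = 1780 × 1670 / (1210 × 2980) = 0.8244 g BOD₅·(g VSS·d)⁻¹.

F/M ≈ 0.824 d⁻¹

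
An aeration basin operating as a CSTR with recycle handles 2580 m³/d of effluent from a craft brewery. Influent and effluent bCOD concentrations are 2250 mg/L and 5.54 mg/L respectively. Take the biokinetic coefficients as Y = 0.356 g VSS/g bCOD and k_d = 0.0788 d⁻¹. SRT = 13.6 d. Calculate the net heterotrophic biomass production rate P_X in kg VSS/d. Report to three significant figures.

Correct the yield for decay: Y_obs = Y/(1 + k_d θ_c) = 0.356 / (1 + 0.0788 × 13.6) = 0.356 / 2.072 = 0.1718.
ΔS = 2250 − 5.54 = 2244 mg/L, so the substrate removal rate is 2580 × 2244/1000 = 5791 kg bCOD/d.
So the net sludge growth is P_X = 0.1718 × 5791 = 995.1 kg VSS/d.

P_X ≈ 995 kg VSS/d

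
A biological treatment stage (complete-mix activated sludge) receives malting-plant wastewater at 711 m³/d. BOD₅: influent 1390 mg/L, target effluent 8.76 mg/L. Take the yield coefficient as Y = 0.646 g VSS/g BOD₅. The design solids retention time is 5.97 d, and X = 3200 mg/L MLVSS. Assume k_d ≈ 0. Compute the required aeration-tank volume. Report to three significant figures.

V ≈ 1180 m³

With k_d = 0 the design equation reduces to V = Y Q (S₀−S) θ_c / X = 0.646 × 711 × (1390 − 8.76) × 5.97 / 3200 = 1184 m³.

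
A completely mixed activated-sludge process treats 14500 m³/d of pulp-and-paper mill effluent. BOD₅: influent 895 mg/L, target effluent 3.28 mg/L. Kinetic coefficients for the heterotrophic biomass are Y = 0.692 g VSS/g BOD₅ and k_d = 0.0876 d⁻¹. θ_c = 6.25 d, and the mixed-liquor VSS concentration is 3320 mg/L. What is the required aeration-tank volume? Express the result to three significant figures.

V ≈ 10900 m³

Steady-state biomass mass balance: V·X·(1 + k_d·θ_c) = Y·Q·(S₀ − S)·θ_c, so V = 0.692 × 14500 × (895 − 3.28) × 6.25 / [3320 × (1 + 0.0876 × 6.25)] = 5.59×10^7 / 5138 = 10885 m³.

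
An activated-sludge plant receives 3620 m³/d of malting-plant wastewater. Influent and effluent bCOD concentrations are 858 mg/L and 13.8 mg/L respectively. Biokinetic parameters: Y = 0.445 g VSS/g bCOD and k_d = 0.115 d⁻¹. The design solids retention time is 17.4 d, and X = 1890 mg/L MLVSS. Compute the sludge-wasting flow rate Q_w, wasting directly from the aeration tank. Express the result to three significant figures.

Q_w ≈ 240 m³/d

Steady-state biomass mass balance: V·X·(1 + k_d·θ_c) = Y·Q·(S₀ − S)·θ_c, so V = 0.445 × 3620 × (858 − 13.8) × 17.4 / [1890 × (1 + 0.115 × 17.4)] = 2.37×10^7 / 5672 = 4172 m³.
With mixed-liquor wasting, θ_c = V/Q_w, so Q_w = V/θ_c = 4172/17.4 = 239.8 m³/d.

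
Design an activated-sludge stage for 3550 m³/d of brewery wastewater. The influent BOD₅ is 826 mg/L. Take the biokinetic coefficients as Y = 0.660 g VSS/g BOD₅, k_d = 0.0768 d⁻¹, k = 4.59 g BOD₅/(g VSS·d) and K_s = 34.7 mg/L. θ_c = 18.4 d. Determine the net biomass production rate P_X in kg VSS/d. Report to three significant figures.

P_X ≈ 800 kg VSS/d

Effluent substrate depends only on kinetics and SRT: S = K_s(1 + k_d θ_c) / [θ_c(Yk − k_d) − 1] = 34.7 × (1 + 0.0768 × 18.4) / [18.4 × (0.660 × 4.59 − 0.0768) − 1] = 83.74 / 53.33 = 1.570 mg/L.
Y_obs = Y / (1 + k_d θ_c) = 0.660 / (1 + 0.0768 × 18.4) = 0.660 / 2.413 = 0.2735.
Mass of BOD₅ removed per day: Q(S₀ − S) = 3550 × 824.4 g/m³ = 2927 kg/d.
P_X = Y_obs · Q(S₀ − S) = 0.2735 × 2927 = 800.5 kg VSS/d.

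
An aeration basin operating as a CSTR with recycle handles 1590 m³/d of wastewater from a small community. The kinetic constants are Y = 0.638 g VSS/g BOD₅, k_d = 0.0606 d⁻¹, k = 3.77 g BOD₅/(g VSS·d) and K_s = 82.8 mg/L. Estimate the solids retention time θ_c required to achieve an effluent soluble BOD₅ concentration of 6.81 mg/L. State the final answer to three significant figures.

θ_c ≈ 8.18 d

Specific growth rate at S = 6.81 mg/L: μ = YkS/(K_s+S) = 0.638·3.77·6.81/(82.8+6.81) = 0.1828 d⁻¹.
θ_c = 1/(μ − k_d) = 1/(0.1828 − 0.0606) = 1/0.1222 = 8.184 d.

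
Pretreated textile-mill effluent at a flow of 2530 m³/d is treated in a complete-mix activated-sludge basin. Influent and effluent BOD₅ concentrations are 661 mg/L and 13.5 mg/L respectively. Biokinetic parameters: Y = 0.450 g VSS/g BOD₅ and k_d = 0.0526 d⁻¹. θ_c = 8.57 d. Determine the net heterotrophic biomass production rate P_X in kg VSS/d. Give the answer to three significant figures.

Y_obs = Y / (1 + k_d θ_c) = 0.450 / (1 + 0.0526 × 8.57) = 0.450 / 1.451 = 0.3102.
Substrate removed = Q·(S₀ − S) = 2530 m³/d × (661 − 13.5) g/m³ = 1.64×10^6 g/d = 1638 kg/d.
P_X = Y_obs · Q(S₀ − S) = 0.3102 × 1638 = 508.1 kg VSS/d.

P_X ≈ 508 kg VSS/d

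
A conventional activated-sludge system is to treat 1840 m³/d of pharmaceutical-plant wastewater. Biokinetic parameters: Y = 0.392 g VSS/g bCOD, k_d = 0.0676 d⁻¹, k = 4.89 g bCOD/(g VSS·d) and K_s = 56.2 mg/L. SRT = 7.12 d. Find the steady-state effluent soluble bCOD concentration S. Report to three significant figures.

Effluent substrate depends only on kinetics and SRT: S = K_s(1 + k_d θ_c) / [θ_c(Yk − k_d) − 1] = 56.2 × (1 + 0.0676 × 7.12) / [7.12 × (0.392 × 4.89 − 0.0676) − 1] = 83.25 / 12.17 = 6.842 mg/L.

S ≈ 6.84 mg/L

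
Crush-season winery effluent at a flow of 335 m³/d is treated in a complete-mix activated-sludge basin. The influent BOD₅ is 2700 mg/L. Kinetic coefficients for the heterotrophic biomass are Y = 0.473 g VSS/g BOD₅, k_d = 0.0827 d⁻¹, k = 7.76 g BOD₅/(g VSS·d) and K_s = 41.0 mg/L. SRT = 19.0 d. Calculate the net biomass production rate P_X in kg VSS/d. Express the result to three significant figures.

P_X ≈ 166 kg VSS/d

Effluent substrate depends only on kinetics and SRT: S = K_s(1 + k_d θ_c) / [θ_c(Yk − k_d) − 1] = 41.0 × (1 + 0.0827 × 19.0) / [19.0 × (0.473 × 7.76 − 0.0827) − 1] = 105.4 / 67.17 = 1.570 mg/L.
Y_obs = Y / (1 + k_d θ_c) = 0.473 / (1 + 0.0827 × 19.0) = 0.473 / 2.571 = 0.1840.
Mass of BOD₅ removed per day: Q(S₀ − S) = 335 × 2698 g/m³ = 904.0 kg/d.
Biomass produced: P_X = Y_obs·Q·ΔS = 0.1840 × 904.0 ≈ 166.3 kg VSS/d.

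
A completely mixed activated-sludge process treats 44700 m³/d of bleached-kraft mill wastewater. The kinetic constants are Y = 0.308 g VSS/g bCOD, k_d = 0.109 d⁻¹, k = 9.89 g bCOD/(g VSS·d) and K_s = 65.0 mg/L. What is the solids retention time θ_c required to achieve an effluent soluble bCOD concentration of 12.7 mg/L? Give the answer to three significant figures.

θ_c ≈ 2.57 d

Specific growth rate at S = 12.7 mg/L: μ = YkS/(K_s+S) = 0.308·9.89·12.7/(65.0+12.7) = 0.4979 d⁻¹.
1/θ_c = 0.4979 − 0.109 = 0.3889 d⁻¹, so θ_c = 2.571 d.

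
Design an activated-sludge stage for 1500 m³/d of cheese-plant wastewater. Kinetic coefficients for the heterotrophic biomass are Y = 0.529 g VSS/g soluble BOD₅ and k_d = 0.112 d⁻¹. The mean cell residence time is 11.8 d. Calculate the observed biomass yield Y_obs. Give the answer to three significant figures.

Y_obs ≈ 0.228 g VSS/g soluble BOD₅

Observed yield with endogenous decay: Y_obs = Y / (1 + k_d·θ_c) = 0.529 / (1 + 0.112 × 11.8) = 0.529 / 2.322 = 0.2279 g VSS/g soluble BOD₅.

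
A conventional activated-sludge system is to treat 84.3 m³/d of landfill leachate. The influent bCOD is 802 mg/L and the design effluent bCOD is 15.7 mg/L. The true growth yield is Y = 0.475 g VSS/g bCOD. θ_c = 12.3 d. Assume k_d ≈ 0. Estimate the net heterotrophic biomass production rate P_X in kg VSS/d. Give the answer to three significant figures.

With endogenous decay neglected, the observed yield equals the true yield: Y_obs = Y = 0.475 g VSS/g bCOD.
Substrate removed = Q·(S₀ − S) = 84.3 m³/d × (802 − 15.7) g/m³ = 6.63×10^4 g/d = 66.29 kg/d.
P_X = Y_obs · Q(S₀ − S) = 0.4750 × 66.29 = 31.49 kg VSS/d.

P_X ≈ 31.5 kg VSS/d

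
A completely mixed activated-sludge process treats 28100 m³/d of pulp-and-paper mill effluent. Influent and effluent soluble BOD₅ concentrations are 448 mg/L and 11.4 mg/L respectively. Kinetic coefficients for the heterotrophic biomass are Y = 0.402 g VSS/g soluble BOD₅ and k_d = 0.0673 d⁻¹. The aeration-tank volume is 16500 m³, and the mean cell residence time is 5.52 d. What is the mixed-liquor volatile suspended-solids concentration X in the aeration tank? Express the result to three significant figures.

X ≈ 1200 mg/L

From V·X·(1 + k_d·θ_c) = Y·Q·(S₀ − S)·θ_c: X = 0.402 × 28100 × (448 − 11.4) × 5.52 / [16500 × (1 + 0.0673 × 5.52)] = 1203 mg/L.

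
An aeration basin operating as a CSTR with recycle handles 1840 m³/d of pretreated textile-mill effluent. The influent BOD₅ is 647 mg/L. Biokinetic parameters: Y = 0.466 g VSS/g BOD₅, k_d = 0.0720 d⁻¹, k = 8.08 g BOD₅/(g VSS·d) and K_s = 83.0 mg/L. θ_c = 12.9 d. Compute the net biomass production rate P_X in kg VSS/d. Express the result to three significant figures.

From the Monod/SRT balance for a CMAS, S = K_s·(1+k_d θ_c)/[θ_c·(Y k − k_d) − 1] = 83.0 × (1 + 0.0720 × 12.9) / [12.9 × (0.466 × 8.08 − 0.0720) − 1] = 160.1 / 46.64 = 3.432 mg/L.
Correct the yield for decay: Y_obs = Y/(1 + k_d θ_c) = 0.466 / (1 + 0.0720 × 12.9) = 0.466 / 1.929 = 0.2416.
Substrate removed = Q·(S₀ − S) = 1840 m³/d × (647 − 3.43) g/m³ = 1.18×10^6 g/d = 1184 kg/d.
Net biomass production P_X = Y_obs × Q·(S₀ − S) = 0.2416 × 1184 = 286.1 kg VSS/d.

P_X ≈ 286 kg VSS/d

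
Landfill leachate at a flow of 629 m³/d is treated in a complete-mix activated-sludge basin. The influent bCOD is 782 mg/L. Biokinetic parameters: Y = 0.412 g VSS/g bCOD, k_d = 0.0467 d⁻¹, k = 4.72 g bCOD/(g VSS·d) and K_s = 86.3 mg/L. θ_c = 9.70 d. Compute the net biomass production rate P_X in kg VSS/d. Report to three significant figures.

From the Monod/SRT balance for a CMAS, S = K_s·(1+k_d θ_c)/[θ_c·(Y k − k_d) − 1] = 86.3 × (1 + 0.0467 × 9.70) / [9.70 × (0.412 × 4.72 − 0.0467) − 1] = 125.4 / 17.41 = 7.202 mg/L.
Observed yield with endogenous decay: Y_obs = Y / (1 + k_d·θ_c) = 0.412 / (1 + 0.0467 × 9.70) = 0.412 / 1.453 = 0.2836 g VSS/g bCOD.
Mass of bCOD removed per day: Q(S₀ − S) = 629 × 774.8 g/m³ = 487.3 kg/d.
P_X = Y_obs · Q(S₀ − S) = 0.2836 × 487.3 = 138.2 kg VSS/d.

P_X ≈ 138 kg VSS/d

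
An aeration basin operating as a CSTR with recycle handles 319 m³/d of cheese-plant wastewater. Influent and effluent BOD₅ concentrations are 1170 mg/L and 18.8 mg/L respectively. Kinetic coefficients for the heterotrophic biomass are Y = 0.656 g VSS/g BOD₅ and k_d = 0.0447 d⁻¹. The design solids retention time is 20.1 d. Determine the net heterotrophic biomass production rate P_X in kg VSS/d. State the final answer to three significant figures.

P_X ≈ 127 kg VSS/d

The observed yield is Y_obs = Y/(1 + k_d·θ_c) = 0.656 / (1 + 0.0447 × 20.1) = 0.656 / 1.898 = 0.3455 g VSS per g BOD₅ removed.
Mass of BOD₅ removed per day: Q(S₀ − S) = 319 × 1151 g/m³ = 367.2 kg/d.
Net biomass production P_X = Y_obs × Q·(S₀ − S) = 0.3455 × 367.2 = 126.9 kg VSS/d.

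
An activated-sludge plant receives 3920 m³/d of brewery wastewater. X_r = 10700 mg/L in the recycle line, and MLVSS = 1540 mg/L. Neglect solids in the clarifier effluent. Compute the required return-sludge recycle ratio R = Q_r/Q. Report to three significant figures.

Solids balance on the clarifier gives (1+R)X = R·X_r, so R = X/(X_r − X) = 1540 / (10700 − 1540) = 0.1681.

R ≈ 0.168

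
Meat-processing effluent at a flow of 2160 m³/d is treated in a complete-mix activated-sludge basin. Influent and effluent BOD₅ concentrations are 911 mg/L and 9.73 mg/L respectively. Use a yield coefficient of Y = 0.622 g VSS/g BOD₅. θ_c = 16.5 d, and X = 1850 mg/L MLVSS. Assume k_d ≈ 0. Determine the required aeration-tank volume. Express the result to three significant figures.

Biomass mass balance (decay neglected): V·X = Y·Q·(S₀ − S)·θ_c, so V = 0.622 × 2160 × (911 − 9.73) × 16.5 / 1850 = 10800 m³.

V ≈ 10800 m³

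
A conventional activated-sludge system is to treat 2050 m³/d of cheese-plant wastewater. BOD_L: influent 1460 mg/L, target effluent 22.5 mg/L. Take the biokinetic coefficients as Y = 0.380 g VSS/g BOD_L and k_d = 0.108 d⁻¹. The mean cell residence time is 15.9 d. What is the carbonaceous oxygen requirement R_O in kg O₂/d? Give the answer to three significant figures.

R_O ≈ 2360 kg O₂/d

Correct the yield for decay: Y_obs = Y/(1 + k_d θ_c) = 0.380 / (1 + 0.108 × 15.9) = 0.380 / 2.717 = 0.1398.
Mass of BOD_L removed per day: Q(S₀ − S) = 2050 × 1438 g/m³ = 2947 kg/d.
Biomass synthesised: P_X = Y_obs × 2947 = 412.1 kg VSS/d.
R_O = Q·ΔS − 1.42 P_X = 2947 − 585.2 = 2362 kg O₂/d.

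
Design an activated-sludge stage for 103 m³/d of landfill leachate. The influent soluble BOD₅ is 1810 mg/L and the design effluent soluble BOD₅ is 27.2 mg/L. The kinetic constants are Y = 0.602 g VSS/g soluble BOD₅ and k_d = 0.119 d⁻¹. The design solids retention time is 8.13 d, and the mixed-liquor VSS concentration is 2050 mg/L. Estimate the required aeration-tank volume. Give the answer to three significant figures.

Rearranging the biomass balance for a CMAS with decay, V = Y·Q·ΔS·θ_c / [X·(1+k_d θ_c)] = 0.602 × 103 × (1810 − 27.2) × 8.13 / [2050 × (1 + 0.119 × 8.13)] = 8.99×10^5 / 4033 = 222.8 m³.

V ≈ 223 m³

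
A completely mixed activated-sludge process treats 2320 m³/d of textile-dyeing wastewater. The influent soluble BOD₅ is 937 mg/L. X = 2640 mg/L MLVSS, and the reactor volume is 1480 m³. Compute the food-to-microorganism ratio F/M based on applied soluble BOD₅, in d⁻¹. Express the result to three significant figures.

F/M ≈ 0.556 d⁻¹

Food-to-microorganism ratio F/M = Q S₀ / (V X) = 2320 × 937 / (1480 × 2640) = 0.5564 d⁻¹.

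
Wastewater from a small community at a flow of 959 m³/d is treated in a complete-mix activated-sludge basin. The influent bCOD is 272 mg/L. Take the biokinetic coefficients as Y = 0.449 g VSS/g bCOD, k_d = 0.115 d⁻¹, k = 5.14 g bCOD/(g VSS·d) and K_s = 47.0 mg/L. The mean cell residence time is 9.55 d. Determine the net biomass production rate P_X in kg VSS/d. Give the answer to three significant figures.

P_X ≈ 54.8 kg VSS/d

Effluent substrate depends only on kinetics and SRT: S = K_s(1 + k_d θ_c) / [θ_c(Yk − k_d) − 1] = 47.0 × (1 + 0.115 × 9.55) / [9.55 × (0.449 × 5.14 − 0.115) − 1] = 98.62 / 19.94 = 4.945 mg/L.
The observed yield is Y_obs = Y/(1 + k_d·θ_c) = 0.449 / (1 + 0.115 × 9.55) = 0.449 / 2.098 = 0.2140 g VSS per g bCOD removed.
Substrate removed = Q·(S₀ − S) = 959 m³/d × (272 − 4.95) g/m³ = 2.56×10^5 g/d = 256.1 kg/d.
Net biomass production P_X = Y_obs × Q·(S₀ − S) = 0.2140 × 256.1 = 54.80 kg VSS/d.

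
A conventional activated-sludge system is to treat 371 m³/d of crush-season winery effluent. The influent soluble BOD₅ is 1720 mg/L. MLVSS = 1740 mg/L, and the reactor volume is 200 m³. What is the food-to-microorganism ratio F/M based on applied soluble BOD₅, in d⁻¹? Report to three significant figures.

F/M = applied load / biomass = Q·S₀/(V·X) = 371 × 1720 / (200.0 × 1740) = 1.834 d⁻¹.

F/M ≈ 1.83 d⁻¹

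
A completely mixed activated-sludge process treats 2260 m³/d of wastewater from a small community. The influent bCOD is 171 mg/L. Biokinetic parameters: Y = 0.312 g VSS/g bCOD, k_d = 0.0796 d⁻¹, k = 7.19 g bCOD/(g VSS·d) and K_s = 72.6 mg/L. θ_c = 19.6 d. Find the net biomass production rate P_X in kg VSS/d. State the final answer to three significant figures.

For a completely mixed reactor with recycle the Lawrence–McCarty relation gives S = K_s·(1 + k_d·θ_c) / [θ_c·(Y·k − k_d) − 1] = 72.6 × (1 + 0.0796 × 19.6) / [19.6 × (0.312 × 7.19 − 0.0796) − 1] = 185.9 / 41.41 = 4.489 mg/L.
Correct the yield for decay: Y_obs = Y/(1 + k_d θ_c) = 0.312 / (1 + 0.0796 × 19.6) = 0.312 / 2.560 = 0.1219.
Q·(S₀ − S) = 2260 × (171 − 4.49) × 10⁻³ = 376.3 kg/d removed.
Biomass produced: P_X = Y_obs·Q·ΔS = 0.1219 × 376.3 ≈ 45.86 kg VSS/d.

P_X ≈ 45.9 kg VSS/d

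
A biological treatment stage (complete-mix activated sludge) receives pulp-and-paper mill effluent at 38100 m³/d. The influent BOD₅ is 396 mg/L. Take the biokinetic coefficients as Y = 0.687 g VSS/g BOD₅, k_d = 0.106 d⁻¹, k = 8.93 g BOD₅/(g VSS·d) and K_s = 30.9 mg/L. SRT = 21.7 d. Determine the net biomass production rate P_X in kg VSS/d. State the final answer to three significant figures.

P_X ≈ 3130 kg VSS/d

From the Monod/SRT balance for a CMAS, S = K_s·(1+k_d θ_c)/[θ_c·(Y k − k_d) − 1] = 30.9 × (1 + 0.106 × 21.7) / [21.7 × (0.687 × 8.93 − 0.106) − 1] = 102.0 / 129.8 = 0.7855 mg/L.
Observed yield with endogenous decay: Y_obs = Y / (1 + k_d·θ_c) = 0.687 / (1 + 0.106 × 21.7) = 0.687 / 3.300 = 0.2082 g VSS/g BOD₅.
Mass of BOD₅ removed per day: Q(S₀ − S) = 38100 × 395.2 g/m³ = 15058 kg/d.
Biomass produced: P_X = Y_obs·Q·ΔS = 0.2082 × 15058 ≈ 3135 kg VSS/d.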